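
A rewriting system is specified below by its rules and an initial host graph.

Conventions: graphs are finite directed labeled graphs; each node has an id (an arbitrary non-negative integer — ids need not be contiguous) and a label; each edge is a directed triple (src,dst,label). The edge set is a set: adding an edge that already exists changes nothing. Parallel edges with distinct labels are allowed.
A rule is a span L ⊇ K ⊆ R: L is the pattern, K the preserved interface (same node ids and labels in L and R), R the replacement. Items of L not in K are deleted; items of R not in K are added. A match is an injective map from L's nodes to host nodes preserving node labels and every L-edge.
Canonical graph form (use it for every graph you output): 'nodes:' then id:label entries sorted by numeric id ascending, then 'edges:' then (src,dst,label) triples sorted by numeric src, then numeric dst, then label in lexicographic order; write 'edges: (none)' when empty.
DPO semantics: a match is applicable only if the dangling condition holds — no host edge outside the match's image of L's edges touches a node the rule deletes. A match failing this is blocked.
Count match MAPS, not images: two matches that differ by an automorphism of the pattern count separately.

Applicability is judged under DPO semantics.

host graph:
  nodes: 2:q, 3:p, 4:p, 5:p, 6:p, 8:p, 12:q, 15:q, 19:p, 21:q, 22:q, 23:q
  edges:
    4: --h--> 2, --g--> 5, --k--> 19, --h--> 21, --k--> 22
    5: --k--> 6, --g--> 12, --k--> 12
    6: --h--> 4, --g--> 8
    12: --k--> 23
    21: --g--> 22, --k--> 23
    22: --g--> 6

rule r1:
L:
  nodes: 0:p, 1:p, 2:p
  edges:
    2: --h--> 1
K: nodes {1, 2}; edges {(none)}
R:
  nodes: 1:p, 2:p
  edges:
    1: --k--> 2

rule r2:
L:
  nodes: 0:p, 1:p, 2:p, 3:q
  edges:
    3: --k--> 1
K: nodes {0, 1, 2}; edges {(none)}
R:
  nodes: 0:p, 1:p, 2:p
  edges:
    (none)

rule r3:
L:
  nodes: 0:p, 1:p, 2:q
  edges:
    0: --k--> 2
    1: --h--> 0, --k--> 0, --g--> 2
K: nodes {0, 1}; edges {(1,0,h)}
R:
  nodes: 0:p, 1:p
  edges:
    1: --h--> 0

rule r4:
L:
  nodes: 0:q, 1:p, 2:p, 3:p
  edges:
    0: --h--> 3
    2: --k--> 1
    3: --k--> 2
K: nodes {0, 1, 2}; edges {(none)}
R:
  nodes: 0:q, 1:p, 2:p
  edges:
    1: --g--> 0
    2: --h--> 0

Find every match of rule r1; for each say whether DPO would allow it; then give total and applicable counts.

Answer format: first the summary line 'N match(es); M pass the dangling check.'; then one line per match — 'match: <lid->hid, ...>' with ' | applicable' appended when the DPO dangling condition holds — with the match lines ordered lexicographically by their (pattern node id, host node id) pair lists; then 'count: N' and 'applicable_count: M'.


4 match(es); 1 pass the dangling check.
match: 0->3, 1->4, 2->6 | applicable
match: 0->5, 1->4, 2->6
match: 0->8, 1->4, 2->6
match: 0->19, 1->4, 2->6
count: 4
applicable_count: 1


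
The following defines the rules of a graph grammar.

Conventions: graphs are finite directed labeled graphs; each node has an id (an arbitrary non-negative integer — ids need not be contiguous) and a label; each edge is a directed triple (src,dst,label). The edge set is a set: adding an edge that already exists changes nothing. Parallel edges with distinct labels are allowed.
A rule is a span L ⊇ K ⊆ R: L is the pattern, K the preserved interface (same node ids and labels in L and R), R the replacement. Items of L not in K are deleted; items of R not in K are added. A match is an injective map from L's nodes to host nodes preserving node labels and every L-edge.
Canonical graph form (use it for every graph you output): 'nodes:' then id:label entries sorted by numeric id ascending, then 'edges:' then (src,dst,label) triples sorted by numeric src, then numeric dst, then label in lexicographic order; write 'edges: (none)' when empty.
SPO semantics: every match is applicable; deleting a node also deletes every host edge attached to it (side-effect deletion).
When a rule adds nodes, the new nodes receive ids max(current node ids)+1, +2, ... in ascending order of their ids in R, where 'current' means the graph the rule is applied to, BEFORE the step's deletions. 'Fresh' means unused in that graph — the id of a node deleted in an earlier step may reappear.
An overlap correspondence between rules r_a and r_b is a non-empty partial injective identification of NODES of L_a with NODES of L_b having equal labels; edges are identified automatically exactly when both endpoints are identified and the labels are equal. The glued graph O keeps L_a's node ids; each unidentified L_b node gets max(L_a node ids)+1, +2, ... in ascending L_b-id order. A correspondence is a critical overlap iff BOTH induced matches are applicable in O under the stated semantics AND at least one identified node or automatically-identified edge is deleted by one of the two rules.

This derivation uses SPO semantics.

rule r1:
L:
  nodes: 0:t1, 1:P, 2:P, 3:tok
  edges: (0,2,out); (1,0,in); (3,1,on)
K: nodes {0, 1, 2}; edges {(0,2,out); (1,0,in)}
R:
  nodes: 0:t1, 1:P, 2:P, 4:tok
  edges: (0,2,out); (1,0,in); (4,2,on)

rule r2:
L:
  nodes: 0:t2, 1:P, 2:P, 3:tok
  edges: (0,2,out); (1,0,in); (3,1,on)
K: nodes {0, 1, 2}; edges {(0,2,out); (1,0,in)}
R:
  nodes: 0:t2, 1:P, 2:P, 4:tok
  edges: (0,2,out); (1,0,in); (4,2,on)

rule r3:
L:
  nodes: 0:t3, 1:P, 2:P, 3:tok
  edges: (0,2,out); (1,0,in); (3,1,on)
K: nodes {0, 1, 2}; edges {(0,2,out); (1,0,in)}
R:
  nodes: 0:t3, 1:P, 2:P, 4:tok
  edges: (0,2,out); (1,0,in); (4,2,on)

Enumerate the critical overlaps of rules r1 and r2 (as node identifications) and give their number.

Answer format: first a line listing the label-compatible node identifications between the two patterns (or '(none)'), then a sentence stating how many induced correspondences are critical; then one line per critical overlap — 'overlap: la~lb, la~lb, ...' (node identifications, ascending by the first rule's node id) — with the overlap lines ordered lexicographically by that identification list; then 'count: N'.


label-compatible node identifications between L(r1) and L(r2): 1~1, 1~2, 2~1, 2~2, 3~3
7 of the induced correspondences are critical overlaps of r1 and r2.
overlap: 1~1, 2~2, 3~3
overlap: 1~1, 3~3
overlap: 1~2, 2~1, 3~3
overlap: 1~2, 3~3
overlap: 2~1, 3~3
overlap: 2~2, 3~3
overlap: 3~3
count: 7


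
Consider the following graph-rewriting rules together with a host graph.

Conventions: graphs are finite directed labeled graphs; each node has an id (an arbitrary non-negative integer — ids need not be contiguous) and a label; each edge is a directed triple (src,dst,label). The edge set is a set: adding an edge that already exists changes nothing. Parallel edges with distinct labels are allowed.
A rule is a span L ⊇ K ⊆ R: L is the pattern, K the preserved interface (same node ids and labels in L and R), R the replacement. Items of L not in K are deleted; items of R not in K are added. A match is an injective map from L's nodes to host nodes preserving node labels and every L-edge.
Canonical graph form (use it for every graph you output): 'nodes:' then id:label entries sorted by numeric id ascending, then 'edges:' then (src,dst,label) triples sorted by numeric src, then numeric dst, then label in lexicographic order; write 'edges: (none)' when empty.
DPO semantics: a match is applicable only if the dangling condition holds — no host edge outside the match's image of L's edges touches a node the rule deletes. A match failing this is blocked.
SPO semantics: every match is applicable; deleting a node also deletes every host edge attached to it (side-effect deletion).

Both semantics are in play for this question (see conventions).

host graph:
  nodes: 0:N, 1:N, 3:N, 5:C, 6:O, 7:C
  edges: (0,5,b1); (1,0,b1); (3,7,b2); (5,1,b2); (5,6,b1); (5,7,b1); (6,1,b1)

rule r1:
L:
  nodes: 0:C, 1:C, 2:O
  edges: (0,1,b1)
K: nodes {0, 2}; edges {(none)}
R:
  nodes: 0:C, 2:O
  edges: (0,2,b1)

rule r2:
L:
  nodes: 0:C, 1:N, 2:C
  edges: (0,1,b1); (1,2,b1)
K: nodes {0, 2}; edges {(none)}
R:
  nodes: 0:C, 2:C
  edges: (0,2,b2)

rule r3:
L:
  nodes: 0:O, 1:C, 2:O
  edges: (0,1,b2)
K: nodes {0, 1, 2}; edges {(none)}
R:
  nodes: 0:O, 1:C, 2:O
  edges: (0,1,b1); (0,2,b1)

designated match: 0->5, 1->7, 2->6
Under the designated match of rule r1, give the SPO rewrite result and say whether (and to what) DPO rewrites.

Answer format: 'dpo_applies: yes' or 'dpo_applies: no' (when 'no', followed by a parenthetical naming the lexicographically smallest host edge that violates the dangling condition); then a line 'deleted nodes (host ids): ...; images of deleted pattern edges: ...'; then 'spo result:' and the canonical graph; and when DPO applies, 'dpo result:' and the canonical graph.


dpo_applies: no
(the rule deletes node 7, which keeps host edge (3,7,b2) outside the match image — the dangling condition fails, DPO blocks; SPO proceeds and side-deletes such edges)
deleted nodes (host ids): 7; images of deleted pattern edges: (5,7,b1)
spo result:
nodes: 0:N, 1:N, 3:N, 5:C, 6:O
edges: (0,5,b1); (1,0,b1); (5,1,b2); (5,6,b1); (6,1,b1)


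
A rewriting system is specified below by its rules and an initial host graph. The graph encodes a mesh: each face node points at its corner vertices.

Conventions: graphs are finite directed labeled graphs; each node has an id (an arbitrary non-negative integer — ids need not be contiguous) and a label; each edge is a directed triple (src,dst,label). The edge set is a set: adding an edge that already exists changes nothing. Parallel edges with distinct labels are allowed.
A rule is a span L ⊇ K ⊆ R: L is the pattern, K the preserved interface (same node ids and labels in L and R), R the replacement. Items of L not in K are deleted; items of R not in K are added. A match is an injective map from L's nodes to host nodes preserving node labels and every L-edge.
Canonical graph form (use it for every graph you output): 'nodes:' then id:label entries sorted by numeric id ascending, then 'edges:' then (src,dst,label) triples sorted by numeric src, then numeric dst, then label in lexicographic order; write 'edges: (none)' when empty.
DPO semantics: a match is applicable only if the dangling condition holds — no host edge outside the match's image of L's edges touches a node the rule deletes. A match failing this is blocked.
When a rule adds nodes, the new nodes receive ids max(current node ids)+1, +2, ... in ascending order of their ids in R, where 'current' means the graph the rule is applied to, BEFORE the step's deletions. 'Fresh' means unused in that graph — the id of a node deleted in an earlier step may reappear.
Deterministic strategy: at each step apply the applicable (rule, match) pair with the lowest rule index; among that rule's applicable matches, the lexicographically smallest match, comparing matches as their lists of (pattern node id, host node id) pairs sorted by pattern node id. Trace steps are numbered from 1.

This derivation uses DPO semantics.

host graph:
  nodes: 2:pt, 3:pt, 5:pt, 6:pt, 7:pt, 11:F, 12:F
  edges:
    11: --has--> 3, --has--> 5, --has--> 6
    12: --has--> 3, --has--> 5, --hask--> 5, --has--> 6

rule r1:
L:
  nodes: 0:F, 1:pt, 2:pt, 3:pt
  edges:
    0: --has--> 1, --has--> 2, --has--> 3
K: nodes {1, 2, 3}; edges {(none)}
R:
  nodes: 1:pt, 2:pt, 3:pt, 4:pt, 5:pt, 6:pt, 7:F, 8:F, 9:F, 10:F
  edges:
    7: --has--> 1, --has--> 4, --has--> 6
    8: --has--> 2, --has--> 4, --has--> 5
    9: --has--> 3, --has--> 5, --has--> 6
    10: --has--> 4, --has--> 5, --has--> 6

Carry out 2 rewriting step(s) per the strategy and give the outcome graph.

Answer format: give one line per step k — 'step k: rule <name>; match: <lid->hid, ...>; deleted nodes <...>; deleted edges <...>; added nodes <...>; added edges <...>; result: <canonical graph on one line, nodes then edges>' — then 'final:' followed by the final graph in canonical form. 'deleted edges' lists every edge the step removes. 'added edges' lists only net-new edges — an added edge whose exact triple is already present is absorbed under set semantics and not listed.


step 1: rule r1; match: 0->11, 1->3, 2->5, 3->6; deleted nodes 11; deleted edges (11,3,has); (11,5,has); (11,6,has); added nodes 13, 14, 15, 16, 17, 18, 19; added edges (16,3,has); (16,13,has); (16,15,has); (17,5,has); (17,13,has); (17,14,has); (18,6,has); (18,14,has); (18,15,has); (19,13,has); (19,14,has); (19,15,has); result: nodes: 2:pt, 3:pt, 5:pt, 6:pt, 7:pt, 12:F, 13:pt, 14:pt, 15:pt, 16:F, 17:F, 18:F, 19:F edges: (12,3,has); (12,5,has); (12,5,hask); (12,6,has); (16,3,has); (16,13,has); (16,15,has); (17,5,has); (17,13,has); (17,14,has); (18,6,has); (18,14,has); (18,15,has); (19,13,has); (19,14,has); (19,15,has)
step 2: rule r1; match: 0->16, 1->3, 2->13, 3->15; deleted nodes 16; deleted edges (16,3,has); (16,13,has); (16,15,has); added nodes 20, 21, 22, 23, 24, 25, 26; added edges (23,3,has); (23,20,has); (23,22,has); (24,13,has); (24,20,has); (24,21,has); (25,15,has); (25,21,has); (25,22,has); (26,20,has); (26,21,has); (26,22,has); result: nodes: 2:pt, 3:pt, 5:pt, 6:pt, 7:pt, 12:F, 13:pt, 14:pt, 15:pt, 17:F, 18:F, 19:F, 20:pt, 21:pt, 22:pt, 23:F, 24:F, 25:F, 26:F edges: (12,3,has); (12,5,has); (12,5,hask); (12,6,has); (17,5,has); (17,13,has); (17,14,has); (18,6,has); (18,14,has); (18,15,has); (19,13,has); (19,14,has); (19,15,has); (23,3,has); (23,20,has); (23,22,has); (24,13,has); (24,20,has); (24,21,has); (25,15,has); (25,21,has); (25,22,has); (26,20,has); (26,21,has); (26,22,has)
final:
nodes: 2:pt, 3:pt, 5:pt, 6:pt, 7:pt, 12:F, 13:pt, 14:pt, 15:pt, 17:F, 18:F, 19:F, 20:pt, 21:pt, 22:pt, 23:F, 24:F, 25:F, 26:F
edges: (12,3,has); (12,5,has); (12,5,hask); (12,6,has); (17,5,has); (17,13,has); (17,14,has); (18,6,has); (18,14,has); (18,15,has); (19,13,has); (19,14,has); (19,15,has); (23,3,has); (23,20,has); (23,22,has); (24,13,has); (24,20,has); (24,21,has); (25,15,has); (25,21,has); (25,22,has); (26,20,has); (26,21,has); (26,22,has)


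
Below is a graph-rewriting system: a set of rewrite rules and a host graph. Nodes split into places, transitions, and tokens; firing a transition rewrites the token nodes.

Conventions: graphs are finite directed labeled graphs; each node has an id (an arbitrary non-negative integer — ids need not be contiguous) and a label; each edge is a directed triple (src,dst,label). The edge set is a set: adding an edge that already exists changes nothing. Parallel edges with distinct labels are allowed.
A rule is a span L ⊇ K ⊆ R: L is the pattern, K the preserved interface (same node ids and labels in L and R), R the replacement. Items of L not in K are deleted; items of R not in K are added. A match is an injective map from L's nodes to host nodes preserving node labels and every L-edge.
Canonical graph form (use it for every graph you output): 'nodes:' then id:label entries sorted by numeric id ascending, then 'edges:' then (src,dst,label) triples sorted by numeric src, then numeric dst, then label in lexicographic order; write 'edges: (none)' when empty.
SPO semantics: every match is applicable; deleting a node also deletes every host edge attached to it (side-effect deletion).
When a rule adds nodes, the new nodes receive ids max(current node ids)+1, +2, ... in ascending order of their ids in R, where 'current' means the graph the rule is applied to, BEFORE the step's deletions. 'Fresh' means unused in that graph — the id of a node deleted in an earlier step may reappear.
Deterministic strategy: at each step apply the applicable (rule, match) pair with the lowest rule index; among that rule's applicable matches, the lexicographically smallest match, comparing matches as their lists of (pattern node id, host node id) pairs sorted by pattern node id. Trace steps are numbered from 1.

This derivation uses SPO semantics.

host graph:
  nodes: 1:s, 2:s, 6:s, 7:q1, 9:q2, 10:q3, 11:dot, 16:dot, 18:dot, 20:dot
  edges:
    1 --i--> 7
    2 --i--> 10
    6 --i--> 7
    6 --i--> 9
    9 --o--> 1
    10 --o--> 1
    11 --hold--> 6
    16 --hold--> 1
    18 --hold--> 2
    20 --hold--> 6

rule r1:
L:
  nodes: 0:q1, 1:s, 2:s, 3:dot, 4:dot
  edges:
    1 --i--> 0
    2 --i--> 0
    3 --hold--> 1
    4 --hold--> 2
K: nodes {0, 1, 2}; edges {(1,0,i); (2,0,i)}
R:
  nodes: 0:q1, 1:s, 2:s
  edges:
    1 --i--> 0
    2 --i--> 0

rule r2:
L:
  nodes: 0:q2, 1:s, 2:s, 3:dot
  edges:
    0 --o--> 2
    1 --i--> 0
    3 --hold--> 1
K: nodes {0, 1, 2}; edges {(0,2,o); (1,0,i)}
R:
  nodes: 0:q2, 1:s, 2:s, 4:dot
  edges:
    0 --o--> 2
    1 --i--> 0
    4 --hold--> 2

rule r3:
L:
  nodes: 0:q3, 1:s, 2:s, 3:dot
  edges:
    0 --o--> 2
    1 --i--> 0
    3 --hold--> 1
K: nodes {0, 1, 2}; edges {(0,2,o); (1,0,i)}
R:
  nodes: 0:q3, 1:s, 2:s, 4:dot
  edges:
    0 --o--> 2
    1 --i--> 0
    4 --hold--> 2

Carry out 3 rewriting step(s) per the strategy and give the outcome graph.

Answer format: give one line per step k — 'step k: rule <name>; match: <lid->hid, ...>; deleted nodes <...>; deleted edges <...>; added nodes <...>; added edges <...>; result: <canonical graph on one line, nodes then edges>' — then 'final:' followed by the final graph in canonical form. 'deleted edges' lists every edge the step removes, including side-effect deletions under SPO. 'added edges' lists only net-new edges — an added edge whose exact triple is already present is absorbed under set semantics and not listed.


step 1: rule r1; match: 0->7, 1->1, 2->6, 3->16, 4->11; deleted nodes 11, 16; deleted edges (11,6,hold); (16,1,hold); added nodes (none); added edges (none); result: nodes: 1:s, 2:s, 6:s, 7:q1, 9:q2, 10:q3, 18:dot, 20:dot edges: (1,7,i); (2,10,i); (6,7,i); (6,9,i); (9,1,o); (10,1,o); (18,2,hold); (20,6,hold)
step 2: rule r2; match: 0->9, 1->6, 2->1, 3->20; deleted nodes 20; deleted edges (20,6,hold); added nodes 21; added edges (21,1,hold); result: nodes: 1:s, 2:s, 6:s, 7:q1, 9:q2, 10:q3, 18:dot, 21:dot edges: (1,7,i); (2,10,i); (6,7,i); (6,9,i); (9,1,o); (10,1,o); (18,2,hold); (21,1,hold)
step 3: rule r3; match: 0->10, 1->2, 2->1, 3->18; deleted nodes 18; deleted edges (18,2,hold); added nodes 22; added edges (22,1,hold); result: nodes: 1:s, 2:s, 6:s, 7:q1, 9:q2, 10:q3, 21:dot, 22:dot edges: (1,7,i); (2,10,i); (6,7,i); (6,9,i); (9,1,o); (10,1,o); (21,1,hold); (22,1,hold)
final:
nodes: 1:s, 2:s, 6:s, 7:q1, 9:q2, 10:q3, 21:dot, 22:dot
edges: (1,7,i); (2,10,i); (6,7,i); (6,9,i); (9,1,o); (10,1,o); (21,1,hold); (22,1,hold)


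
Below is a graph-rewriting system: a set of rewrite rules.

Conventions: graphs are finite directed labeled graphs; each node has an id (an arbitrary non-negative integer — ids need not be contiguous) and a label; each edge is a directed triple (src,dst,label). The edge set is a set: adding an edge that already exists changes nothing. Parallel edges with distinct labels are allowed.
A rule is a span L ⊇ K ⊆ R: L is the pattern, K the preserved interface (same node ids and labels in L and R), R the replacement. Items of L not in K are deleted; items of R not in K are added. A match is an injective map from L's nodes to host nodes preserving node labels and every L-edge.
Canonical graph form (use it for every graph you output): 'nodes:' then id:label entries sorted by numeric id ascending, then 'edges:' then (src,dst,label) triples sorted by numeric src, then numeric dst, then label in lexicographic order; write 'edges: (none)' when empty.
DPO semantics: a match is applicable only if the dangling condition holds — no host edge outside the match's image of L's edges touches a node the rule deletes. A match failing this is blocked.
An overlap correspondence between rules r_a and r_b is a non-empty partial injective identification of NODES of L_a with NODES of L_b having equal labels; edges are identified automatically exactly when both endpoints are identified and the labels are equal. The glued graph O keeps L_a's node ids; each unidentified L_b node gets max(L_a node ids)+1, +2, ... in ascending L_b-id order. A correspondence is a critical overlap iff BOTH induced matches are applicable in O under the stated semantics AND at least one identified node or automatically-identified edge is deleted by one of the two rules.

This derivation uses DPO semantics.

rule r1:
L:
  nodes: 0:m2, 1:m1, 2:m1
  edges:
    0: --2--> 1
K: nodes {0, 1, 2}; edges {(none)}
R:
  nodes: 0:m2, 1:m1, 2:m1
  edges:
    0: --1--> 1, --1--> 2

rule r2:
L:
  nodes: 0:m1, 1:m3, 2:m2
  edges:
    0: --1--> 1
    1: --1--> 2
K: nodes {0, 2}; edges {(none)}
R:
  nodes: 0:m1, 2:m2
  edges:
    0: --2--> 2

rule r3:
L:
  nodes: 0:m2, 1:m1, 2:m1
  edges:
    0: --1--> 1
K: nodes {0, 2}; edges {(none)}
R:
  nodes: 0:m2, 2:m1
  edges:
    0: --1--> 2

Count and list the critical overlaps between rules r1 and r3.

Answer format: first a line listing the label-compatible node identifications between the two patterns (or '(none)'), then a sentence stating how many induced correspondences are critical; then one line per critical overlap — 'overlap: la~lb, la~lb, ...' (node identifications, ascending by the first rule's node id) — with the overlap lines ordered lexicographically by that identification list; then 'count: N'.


label-compatible node identifications between L(r1) and L(r3): 0~0, 1~1, 1~2, 2~1, 2~2
4 of the induced correspondences are critical overlaps of r1 and r3.
overlap: 0~0, 1~2, 2~1
overlap: 0~0, 2~1
overlap: 1~2, 2~1
overlap: 2~1
count: 4


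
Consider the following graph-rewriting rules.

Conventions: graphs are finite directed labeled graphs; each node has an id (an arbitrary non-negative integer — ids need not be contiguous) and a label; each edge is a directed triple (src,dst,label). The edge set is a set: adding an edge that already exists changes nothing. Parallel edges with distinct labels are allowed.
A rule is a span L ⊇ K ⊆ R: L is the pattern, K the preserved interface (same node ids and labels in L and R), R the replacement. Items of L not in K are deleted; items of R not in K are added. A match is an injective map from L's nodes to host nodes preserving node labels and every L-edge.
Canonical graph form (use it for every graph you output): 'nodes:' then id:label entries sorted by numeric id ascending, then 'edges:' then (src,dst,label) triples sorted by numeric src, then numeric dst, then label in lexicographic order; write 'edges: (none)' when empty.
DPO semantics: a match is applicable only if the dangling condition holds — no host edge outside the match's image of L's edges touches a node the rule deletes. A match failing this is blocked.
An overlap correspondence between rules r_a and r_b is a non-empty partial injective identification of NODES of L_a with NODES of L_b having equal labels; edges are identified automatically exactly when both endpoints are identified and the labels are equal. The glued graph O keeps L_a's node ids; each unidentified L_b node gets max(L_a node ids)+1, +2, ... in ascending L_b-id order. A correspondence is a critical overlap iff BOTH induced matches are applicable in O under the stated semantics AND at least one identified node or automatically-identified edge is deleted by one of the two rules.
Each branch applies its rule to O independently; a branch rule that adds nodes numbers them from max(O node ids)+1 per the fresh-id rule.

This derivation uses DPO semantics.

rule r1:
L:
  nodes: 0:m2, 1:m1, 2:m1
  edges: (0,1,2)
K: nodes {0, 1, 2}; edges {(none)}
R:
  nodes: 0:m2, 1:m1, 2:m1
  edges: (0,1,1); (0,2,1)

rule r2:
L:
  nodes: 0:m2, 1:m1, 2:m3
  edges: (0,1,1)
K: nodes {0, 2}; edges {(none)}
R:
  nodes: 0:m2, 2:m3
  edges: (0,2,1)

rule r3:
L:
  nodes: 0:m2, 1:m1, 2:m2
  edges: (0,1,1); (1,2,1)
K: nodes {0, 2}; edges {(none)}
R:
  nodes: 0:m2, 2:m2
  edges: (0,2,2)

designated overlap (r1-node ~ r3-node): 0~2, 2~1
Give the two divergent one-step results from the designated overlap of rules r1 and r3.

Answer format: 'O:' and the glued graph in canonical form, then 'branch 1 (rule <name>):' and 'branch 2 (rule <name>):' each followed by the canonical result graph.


O:
nodes: 0:m2, 1:m1, 2:m1, 3:m2
edges: (0,1,2); (2,0,1); (3,2,1)
branch 1 (rule r1):
nodes: 0:m2, 1:m1, 2:m1, 3:m2
edges: (0,1,1); (0,2,1); (2,0,1); (3,2,1)
branch 2 (rule r3):
nodes: 0:m2, 1:m1, 3:m2
edges: (0,1,2); (3,0,2)


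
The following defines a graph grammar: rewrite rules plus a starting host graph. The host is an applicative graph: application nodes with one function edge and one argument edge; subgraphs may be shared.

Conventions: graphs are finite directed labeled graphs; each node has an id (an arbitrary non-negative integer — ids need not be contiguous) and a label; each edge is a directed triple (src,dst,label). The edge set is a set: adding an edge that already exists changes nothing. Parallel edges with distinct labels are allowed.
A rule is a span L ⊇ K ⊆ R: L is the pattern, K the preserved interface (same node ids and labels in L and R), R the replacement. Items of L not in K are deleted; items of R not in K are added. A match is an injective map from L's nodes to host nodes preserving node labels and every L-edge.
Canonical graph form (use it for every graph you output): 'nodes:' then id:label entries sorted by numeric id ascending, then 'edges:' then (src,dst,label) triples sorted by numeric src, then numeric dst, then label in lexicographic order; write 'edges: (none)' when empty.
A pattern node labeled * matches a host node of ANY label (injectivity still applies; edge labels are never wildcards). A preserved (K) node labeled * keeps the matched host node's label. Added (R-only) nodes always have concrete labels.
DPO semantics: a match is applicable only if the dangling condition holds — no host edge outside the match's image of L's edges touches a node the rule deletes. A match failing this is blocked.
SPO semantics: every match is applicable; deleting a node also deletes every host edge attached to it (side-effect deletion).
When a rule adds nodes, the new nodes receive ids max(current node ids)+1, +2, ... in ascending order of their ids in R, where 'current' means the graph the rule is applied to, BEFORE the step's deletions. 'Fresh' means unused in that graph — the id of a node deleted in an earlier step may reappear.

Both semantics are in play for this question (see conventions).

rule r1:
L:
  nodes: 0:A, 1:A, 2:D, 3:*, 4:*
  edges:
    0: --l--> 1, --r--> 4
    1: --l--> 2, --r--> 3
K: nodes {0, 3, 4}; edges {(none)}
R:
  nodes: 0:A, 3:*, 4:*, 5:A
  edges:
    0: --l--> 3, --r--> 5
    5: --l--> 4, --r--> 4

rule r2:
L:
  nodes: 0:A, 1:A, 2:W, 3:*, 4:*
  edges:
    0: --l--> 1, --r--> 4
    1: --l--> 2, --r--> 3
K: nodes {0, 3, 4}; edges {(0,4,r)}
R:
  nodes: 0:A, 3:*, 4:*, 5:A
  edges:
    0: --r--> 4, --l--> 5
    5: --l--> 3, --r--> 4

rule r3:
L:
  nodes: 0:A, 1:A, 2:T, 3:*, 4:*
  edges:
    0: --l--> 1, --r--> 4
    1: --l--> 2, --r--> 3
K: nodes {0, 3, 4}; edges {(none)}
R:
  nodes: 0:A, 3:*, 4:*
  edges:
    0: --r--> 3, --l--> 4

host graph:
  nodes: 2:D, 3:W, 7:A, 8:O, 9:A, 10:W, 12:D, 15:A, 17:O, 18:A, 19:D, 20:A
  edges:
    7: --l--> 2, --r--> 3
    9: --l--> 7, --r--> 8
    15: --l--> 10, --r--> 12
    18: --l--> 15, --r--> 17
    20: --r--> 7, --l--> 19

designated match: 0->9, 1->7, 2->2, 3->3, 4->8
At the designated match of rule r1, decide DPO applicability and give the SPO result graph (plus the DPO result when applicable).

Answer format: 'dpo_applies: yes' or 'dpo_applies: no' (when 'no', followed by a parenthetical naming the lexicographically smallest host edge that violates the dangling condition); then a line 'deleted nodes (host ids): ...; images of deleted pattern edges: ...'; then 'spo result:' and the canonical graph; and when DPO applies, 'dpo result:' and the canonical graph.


dpo_applies: no
(the rule deletes node 7, which keeps host edge (20,7,r) outside the match image — the dangling condition fails, DPO blocks; SPO proceeds and side-deletes such edges)
deleted nodes (host ids): 2, 7; images of deleted pattern edges: (7,2,l); (7,3,r); (9,7,l); (9,8,r)
spo result:
nodes: 3:W, 8:O, 9:A, 10:W, 12:D, 15:A, 17:O, 18:A, 19:D, 20:A, 21:A
edges: (9,3,l); (9,21,r); (15,10,l); (15,12,r); (18,15,l); (18,17,r); (20,19,l); (21,8,l); (21,8,r)


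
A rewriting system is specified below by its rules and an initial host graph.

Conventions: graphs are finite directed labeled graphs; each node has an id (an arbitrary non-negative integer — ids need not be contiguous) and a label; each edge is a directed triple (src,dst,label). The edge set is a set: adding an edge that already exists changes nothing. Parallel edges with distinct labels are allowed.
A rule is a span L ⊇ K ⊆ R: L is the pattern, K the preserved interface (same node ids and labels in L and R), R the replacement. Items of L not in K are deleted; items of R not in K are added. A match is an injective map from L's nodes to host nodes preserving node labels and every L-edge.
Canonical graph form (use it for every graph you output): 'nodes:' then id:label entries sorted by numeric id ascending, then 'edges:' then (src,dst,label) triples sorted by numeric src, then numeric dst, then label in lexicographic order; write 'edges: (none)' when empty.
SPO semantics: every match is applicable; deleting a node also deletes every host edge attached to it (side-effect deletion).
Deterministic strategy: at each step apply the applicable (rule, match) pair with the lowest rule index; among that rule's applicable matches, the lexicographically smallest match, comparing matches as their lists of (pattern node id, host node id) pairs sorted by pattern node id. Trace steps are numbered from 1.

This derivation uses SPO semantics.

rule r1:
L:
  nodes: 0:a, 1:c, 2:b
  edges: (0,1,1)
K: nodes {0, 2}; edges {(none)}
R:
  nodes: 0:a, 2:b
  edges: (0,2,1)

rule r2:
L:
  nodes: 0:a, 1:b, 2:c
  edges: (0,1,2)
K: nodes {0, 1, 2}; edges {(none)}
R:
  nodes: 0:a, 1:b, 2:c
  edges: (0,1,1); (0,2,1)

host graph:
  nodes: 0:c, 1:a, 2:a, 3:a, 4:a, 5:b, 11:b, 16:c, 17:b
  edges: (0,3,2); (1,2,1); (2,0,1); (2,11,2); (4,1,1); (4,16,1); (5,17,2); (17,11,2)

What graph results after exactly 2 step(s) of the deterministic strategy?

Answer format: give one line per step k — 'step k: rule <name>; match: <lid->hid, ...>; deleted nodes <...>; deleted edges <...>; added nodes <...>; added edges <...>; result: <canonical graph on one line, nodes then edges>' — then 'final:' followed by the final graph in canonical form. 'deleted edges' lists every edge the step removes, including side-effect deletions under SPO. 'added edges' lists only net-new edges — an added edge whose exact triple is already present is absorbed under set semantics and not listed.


step 1: rule r1; match: 0->2, 1->0, 2->5; deleted nodes 0; deleted edges (0,3,2); (2,0,1); added nodes (none); added edges (2,5,1); result: nodes: 1:a, 2:a, 3:a, 4:a, 5:b, 11:b, 16:c, 17:b edges: (1,2,1); (2,5,1); (2,11,2); (4,1,1); (4,16,1); (5,17,2); (17,11,2)
step 2: rule r1; match: 0->4, 1->16, 2->5; deleted nodes 16; deleted edges (4,16,1); added nodes (none); added edges (4,5,1); result: nodes: 1:a, 2:a, 3:a, 4:a, 5:b, 11:b, 17:b edges: (1,2,1); (2,5,1); (2,11,2); (4,1,1); (4,5,1); (5,17,2); (17,11,2)
final:
nodes: 1:a, 2:a, 3:a, 4:a, 5:b, 11:b, 17:b
edges: (1,2,1); (2,5,1); (2,11,2); (4,1,1); (4,5,1); (5,17,2); (17,11,2)


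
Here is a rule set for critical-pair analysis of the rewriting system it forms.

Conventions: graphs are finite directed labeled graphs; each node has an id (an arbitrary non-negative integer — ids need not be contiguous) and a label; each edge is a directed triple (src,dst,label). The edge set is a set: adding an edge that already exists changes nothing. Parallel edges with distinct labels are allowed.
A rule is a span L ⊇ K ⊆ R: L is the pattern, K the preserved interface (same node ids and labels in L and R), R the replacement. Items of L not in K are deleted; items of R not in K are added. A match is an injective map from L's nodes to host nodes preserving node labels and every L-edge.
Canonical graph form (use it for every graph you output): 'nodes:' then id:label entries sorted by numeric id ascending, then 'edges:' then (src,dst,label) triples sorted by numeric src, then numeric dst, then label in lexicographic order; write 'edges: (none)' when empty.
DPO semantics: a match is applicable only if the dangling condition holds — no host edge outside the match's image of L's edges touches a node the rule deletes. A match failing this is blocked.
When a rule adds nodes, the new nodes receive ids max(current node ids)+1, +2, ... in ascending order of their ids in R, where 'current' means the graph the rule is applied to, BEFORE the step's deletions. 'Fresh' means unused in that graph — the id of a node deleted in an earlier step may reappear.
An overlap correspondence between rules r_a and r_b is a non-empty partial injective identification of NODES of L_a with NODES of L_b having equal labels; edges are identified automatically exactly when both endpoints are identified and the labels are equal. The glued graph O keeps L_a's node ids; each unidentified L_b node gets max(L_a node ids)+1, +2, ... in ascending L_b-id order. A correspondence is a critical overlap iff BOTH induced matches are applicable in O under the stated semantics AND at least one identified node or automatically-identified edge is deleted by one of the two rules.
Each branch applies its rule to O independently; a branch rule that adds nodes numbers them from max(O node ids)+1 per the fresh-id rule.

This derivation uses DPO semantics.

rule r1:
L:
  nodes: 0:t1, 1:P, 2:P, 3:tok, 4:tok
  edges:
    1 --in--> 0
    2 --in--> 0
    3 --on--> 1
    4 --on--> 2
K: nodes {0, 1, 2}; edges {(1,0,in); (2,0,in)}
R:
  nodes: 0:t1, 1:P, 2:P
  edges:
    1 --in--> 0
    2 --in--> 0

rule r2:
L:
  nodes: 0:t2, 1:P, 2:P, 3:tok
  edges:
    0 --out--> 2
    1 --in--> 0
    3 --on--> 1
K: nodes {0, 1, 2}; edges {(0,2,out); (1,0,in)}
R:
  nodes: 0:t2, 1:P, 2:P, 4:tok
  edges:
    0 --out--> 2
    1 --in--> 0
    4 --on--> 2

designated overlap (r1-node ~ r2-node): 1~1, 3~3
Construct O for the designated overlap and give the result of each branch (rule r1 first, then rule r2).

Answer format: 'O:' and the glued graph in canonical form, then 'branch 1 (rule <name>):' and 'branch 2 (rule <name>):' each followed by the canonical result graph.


O:
nodes: 0:t1, 1:P, 2:P, 3:tok, 4:tok, 5:t2, 6:P
edges: (1,0,in); (1,5,in); (2,0,in); (3,1,on); (4,2,on); (5,6,out)
branch 1 (rule r1):
nodes: 0:t1, 1:P, 2:P, 5:t2, 6:P
edges: (1,0,in); (1,5,in); (2,0,in); (5,6,out)
branch 2 (rule r2):
nodes: 0:t1, 1:P, 2:P, 4:tok, 5:t2, 6:P, 7:tok
edges: (1,0,in); (1,5,in); (2,0,in); (4,2,on); (5,6,out); (7,6,on)


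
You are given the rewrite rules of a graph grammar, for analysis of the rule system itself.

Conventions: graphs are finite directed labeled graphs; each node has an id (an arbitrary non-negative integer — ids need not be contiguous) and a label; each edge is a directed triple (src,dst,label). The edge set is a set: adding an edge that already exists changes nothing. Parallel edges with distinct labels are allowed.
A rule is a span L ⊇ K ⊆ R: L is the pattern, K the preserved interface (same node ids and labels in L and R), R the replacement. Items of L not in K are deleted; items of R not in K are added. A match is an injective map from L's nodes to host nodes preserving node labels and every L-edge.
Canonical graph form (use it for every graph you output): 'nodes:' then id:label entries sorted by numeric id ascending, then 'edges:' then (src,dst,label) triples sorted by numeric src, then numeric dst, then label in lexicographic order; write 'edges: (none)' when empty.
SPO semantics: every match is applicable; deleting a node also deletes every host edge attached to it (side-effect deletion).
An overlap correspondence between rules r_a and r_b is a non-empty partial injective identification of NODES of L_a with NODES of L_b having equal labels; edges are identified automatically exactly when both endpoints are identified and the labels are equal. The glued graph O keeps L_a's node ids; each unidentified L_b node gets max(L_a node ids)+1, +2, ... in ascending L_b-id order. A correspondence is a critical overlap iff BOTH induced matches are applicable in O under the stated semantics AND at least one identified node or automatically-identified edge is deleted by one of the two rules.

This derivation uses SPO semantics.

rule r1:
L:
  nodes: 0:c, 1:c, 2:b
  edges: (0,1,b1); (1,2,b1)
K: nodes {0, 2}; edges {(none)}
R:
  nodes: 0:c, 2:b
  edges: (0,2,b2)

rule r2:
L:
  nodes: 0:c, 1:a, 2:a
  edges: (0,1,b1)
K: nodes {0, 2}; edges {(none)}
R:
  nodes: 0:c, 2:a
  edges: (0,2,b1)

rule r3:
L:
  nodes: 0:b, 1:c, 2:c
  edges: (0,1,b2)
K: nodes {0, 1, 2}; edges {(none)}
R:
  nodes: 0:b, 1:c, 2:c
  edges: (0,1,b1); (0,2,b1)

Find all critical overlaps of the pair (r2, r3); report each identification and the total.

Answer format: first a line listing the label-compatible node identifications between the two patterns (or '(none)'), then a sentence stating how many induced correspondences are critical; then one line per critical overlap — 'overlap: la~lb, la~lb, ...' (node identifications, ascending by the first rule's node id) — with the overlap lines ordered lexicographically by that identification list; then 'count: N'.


label-compatible node identifications between L(r2) and L(r3): 0~1, 0~2
0 of the induced correspondences are critical overlaps of r2 and r3.
count: 0


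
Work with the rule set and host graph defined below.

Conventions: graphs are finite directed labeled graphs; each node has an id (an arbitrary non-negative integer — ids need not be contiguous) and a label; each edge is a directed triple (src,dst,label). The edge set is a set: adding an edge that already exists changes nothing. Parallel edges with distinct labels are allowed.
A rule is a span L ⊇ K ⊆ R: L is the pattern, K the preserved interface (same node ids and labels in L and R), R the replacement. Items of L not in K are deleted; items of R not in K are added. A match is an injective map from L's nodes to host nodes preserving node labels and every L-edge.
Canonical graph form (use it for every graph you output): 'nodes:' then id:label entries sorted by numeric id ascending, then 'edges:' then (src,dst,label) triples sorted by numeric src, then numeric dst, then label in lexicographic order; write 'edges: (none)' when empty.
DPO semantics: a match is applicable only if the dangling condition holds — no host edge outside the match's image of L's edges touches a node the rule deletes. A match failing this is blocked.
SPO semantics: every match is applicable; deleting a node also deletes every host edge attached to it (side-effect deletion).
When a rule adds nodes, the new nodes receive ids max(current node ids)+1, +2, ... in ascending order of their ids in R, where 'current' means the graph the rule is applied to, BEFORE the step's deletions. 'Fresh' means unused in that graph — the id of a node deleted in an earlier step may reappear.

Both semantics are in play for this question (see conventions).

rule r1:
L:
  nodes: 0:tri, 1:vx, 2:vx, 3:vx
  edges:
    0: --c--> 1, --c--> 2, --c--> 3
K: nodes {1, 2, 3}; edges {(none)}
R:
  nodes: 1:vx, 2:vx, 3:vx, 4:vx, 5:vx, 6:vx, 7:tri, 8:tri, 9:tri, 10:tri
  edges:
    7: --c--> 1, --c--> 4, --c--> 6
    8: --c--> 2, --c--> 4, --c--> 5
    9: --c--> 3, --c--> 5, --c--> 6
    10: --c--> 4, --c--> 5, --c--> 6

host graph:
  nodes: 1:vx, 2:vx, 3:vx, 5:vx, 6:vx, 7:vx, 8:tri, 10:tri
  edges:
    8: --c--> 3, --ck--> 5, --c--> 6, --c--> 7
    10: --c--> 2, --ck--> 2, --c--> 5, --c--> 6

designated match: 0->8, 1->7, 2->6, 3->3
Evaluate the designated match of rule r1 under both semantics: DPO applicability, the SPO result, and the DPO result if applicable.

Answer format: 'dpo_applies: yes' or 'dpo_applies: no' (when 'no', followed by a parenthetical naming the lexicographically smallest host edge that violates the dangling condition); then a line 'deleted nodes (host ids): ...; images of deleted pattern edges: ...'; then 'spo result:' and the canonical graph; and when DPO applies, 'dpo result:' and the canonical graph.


dpo_applies: no
(the rule deletes node 8, which keeps host edge (8,5,ck) outside the match image — the dangling condition fails, DPO blocks; SPO proceeds and side-deletes such edges)
deleted nodes (host ids): 8; images of deleted pattern edges: (8,3,c); (8,6,c); (8,7,c)
spo result:
nodes: 1:vx, 2:vx, 3:vx, 5:vx, 6:vx, 7:vx, 10:tri, 11:vx, 12:vx, 13:vx, 14:tri, 15:tri, 16:tri, 17:tri
edges: (10,2,c); (10,2,ck); (10,5,c); (10,6,c); (14,7,c); (14,11,c); (14,13,c); (15,6,c); (15,11,c); (15,12,c); (16,3,c); (16,12,c); (16,13,c); (17,11,c); (17,12,c); (17,13,c)
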